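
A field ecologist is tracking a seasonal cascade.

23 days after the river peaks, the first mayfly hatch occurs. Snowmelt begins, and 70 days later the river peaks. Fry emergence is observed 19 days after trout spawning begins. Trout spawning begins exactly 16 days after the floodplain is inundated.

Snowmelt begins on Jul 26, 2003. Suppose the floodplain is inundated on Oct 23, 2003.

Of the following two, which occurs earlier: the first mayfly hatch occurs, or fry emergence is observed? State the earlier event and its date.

Snowmelt begins: Jul 26, 2003.
The river peaks: Jul 26, 2003 + 70 days = Oct 4, 2003.
The first mayfly hatch occurs: Oct 4, 2003 + 23 days = Oct 27, 2003.
The floodplain is inundated: Oct 23, 2003.
Trout spawning begins: Oct 23, 2003 + 16 days = Nov 8, 2003.
Fry emergence is observed: Nov 8, 2003 + 19 days = Nov 27, 2003.
Comparing: the first mayfly hatch occurs on Oct 27, 2003 vs fry emergence is observed on Nov 27, 2003. Earlier: the first mayfly hatch occurs.

The first mayfly hatch occurs — Oct 27, 2003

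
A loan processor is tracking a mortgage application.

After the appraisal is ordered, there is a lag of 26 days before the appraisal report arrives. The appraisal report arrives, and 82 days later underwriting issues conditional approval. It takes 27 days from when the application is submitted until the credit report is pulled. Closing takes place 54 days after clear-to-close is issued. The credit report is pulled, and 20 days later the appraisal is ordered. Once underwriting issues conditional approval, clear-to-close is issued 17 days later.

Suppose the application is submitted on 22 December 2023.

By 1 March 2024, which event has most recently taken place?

The application is submitted: Dec 22, 2023.
The credit report is pulled: Dec 22, 2023 + 27 days = Jan 18, 2024.
The appraisal is ordered: Jan 18, 2024 + 20 days = Feb 7, 2024.
The appraisal report arrives: Feb 7, 2024 + 26 days = Mar 4, 2024.
Underwriting issues conditional approval: Mar 4, 2024 + 82 days = May 25, 2024.
Clear-to-close is issued: May 25, 2024 + 17 days = Jun 11, 2024.
Closing takes place: Jun 11, 2024 + 54 days = Aug 4, 2024.
Mar 1, 2024 falls between when the appraisal is ordered (Feb 7, 2024) and when the appraisal report arrives (Mar 4, 2024).

The appraisal is ordered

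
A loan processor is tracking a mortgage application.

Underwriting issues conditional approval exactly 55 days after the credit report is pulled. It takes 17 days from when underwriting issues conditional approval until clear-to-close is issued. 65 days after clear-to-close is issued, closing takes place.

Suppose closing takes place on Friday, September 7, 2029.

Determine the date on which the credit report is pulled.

Monday, April 23, 2029

Closing takes place: Sep 7, 2029.
Clear-to-close is issued: Sep 7, 2029 − 65 days = Jul 4, 2029.
Underwriting issues conditional approval: Jul 4, 2029 − 17 days = Jun 17, 2029.
The credit report is pulled: Jun 17, 2029 − 55 days = Apr 23, 2029.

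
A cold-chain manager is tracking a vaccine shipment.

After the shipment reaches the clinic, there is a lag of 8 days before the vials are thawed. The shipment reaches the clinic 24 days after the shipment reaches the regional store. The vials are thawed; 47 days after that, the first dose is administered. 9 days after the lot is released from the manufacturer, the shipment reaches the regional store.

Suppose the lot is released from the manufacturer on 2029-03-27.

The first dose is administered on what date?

The lot is released from the manufacturer: Mar 27, 2029.
The shipment reaches the regional store: Mar 27, 2029 + 9 days = Apr 5, 2029.
The shipment reaches the clinic: Apr 5, 2029 + 24 days = Apr 29, 2029.
The vials are thawed: Apr 29, 2029 + 8 days = May 7, 2029.
The first dose is administered: May 7, 2029 + 47 days = Jun 23, 2029.

2029-06-23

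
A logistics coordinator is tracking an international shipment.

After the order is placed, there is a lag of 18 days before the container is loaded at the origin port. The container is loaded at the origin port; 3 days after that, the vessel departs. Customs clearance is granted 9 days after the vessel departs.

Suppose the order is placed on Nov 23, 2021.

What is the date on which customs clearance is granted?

Dec 23, 2021

The order is placed: Nov 23, 2021.
The container is loaded at the origin port: Nov 23, 2021 + 18 days = Dec 11, 2021.
The vessel departs: Dec 11, 2021 + 3 days = Dec 14, 2021.
Customs clearance is granted: Dec 14, 2021 + 9 days = Dec 23, 2021.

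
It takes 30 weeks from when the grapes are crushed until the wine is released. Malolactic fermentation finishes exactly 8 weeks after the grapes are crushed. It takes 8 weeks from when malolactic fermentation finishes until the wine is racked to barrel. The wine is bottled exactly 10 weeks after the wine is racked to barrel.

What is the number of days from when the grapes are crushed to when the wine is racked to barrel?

112 days

Causal path: the grapes are crushed → malolactic fermentation finishes → the wine is racked to barrel.
Total delay along the path: 8 + 8 weeks = 16 weeks = 112 days.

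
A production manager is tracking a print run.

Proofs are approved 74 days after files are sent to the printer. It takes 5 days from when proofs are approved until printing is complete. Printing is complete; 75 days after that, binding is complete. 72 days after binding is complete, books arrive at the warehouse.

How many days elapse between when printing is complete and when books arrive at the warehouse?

147 days

Causal path: printing is complete → binding is complete → books arrive at the warehouse.
Total delay along the path: 75 + 72 = 147 days.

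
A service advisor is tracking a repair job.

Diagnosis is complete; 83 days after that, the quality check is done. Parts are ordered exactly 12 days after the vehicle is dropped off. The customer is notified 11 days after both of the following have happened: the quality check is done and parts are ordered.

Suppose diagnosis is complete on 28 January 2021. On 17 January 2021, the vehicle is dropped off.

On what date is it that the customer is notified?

2 May 2021

Diagnosis is complete: Jan 28, 2021.
The quality check is done: Jan 28, 2021 + 83 days = Apr 21, 2021.
The vehicle is dropped off: Jan 17, 2021.
Parts are ordered: Jan 17, 2021 + 12 days = Jan 29, 2021.
Both prerequisites met — the quality check is done (Apr 21, 2021), parts are ordered (Jan 29, 2021); the later is Apr 21, 2021.
The customer is notified: Apr 21, 2021 + 11 days = May 2, 2021.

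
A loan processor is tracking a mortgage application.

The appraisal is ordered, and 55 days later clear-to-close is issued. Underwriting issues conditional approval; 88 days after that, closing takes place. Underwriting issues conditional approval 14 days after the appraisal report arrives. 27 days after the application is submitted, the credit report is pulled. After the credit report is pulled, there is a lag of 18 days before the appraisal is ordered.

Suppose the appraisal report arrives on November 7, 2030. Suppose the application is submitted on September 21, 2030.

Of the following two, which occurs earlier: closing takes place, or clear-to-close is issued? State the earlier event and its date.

Clear-to-close is issued — December 30, 2030

The appraisal report arrives: Nov 7, 2030.
Underwriting issues conditional approval: Nov 7, 2030 + 14 days = Nov 21, 2030.
Closing takes place: Nov 21, 2030 + 88 days = Feb 17, 2031.
The application is submitted: Sep 21, 2030.
The credit report is pulled: Sep 21, 2030 + 27 days = Oct 18, 2030.
The appraisal is ordered: Oct 18, 2030 + 18 days = Nov 5, 2030.
Clear-to-close is issued: Nov 5, 2030 + 55 days = Dec 30, 2030.
Comparing: closing takes place on Feb 17, 2031 vs clear-to-close is issued on Dec 30, 2030. Earlier: clear-to-close is issued.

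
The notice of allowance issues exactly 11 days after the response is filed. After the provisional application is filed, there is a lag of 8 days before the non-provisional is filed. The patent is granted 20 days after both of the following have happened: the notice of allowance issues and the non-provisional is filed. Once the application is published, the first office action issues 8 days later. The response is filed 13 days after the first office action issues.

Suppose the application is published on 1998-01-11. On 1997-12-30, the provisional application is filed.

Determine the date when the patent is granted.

1998-03-04

The application is published: Jan 11, 1998.
The first office action issues: Jan 11, 1998 + 8 days = Jan 19, 1998.
The response is filed: Jan 19, 1998 + 13 days = Feb 1, 1998.
The notice of allowance issues: Feb 1, 1998 + 11 days = Feb 12, 1998.
The provisional application is filed: Dec 30, 1997.
The non-provisional is filed: Dec 30, 1997 + 8 days = Jan 7, 1998.
Both prerequisites met — the notice of allowance issues (Feb 12, 1998), the non-provisional is filed (Jan 7, 1998); the later is Feb 12, 1998.
The patent is granted: Feb 12, 1998 + 20 days = Mar 4, 1998.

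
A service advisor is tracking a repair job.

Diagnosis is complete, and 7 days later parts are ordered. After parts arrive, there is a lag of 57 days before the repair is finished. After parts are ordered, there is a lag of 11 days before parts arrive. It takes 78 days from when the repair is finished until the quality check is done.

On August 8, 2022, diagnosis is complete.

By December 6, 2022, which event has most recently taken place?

Diagnosis is complete: Aug 8, 2022.
Parts are ordered: Aug 8, 2022 + 7 days = Aug 15, 2022.
Parts arrive: Aug 15, 2022 + 11 days = Aug 26, 2022.
The repair is finished: Aug 26, 2022 + 57 days = Oct 22, 2022.
The quality check is done: Oct 22, 2022 + 78 days = Jan 8, 2023.
Dec 6, 2022 falls between when the repair is finished (Oct 22, 2022) and when the quality check is done (Jan 8, 2023).

The repair is finished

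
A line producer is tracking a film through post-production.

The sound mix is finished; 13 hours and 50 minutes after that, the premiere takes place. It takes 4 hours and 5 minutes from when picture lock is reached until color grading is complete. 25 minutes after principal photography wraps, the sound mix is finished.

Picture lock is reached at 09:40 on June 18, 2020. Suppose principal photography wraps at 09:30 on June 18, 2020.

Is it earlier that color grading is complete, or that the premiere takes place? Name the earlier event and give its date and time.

Picture lock is reached: 09:40 Jun 18, 2020.
Color grading is complete: 09:40 Jun 18, 2020 + 4h05m = 13:45 Jun 18, 2020.
Principal photography wraps: 09:30 Jun 18, 2020.
The sound mix is finished: 09:30 Jun 18, 2020 + 25m = 09:55 Jun 18, 2020.
The premiere takes place: 09:55 Jun 18, 2020 + 13h50m = 23:45 Jun 18, 2020.
Comparing: color grading is complete at 13:45 Jun 18, 2020 vs the premiere takes place at 23:45 Jun 18, 2020. Earlier: color grading is complete.

Color grading is complete — 13:45 on June 18, 2020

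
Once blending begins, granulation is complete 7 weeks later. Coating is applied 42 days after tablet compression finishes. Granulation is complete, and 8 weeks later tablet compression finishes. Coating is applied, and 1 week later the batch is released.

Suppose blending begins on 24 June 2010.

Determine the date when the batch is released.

25 November 2010

Blending begins: Jun 24, 2010.
Granulation is complete: Jun 24, 2010 + 7 weeks = Aug 12, 2010.
Tablet compression finishes: Aug 12, 2010 + 8 weeks = Oct 7, 2010.
Coating is applied: Oct 7, 2010 + 42 days = Nov 18, 2010.
The batch is released: Nov 18, 2010 + 1 week = Nov 25, 2010.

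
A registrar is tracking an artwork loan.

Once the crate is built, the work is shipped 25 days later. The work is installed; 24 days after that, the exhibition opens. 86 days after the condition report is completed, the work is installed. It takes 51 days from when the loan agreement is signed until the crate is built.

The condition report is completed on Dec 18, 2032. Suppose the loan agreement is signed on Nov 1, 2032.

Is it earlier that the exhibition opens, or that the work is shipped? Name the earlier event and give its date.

The work is shipped — Jan 16, 2033

The condition report is completed: Dec 18, 2032.
The work is installed: Dec 18, 2032 + 86 days = Mar 14, 2033.
The exhibition opens: Mar 14, 2033 + 24 days = Apr 7, 2033.
The loan agreement is signed: Nov 1, 2032.
The crate is built: Nov 1, 2032 + 51 days = Dec 22, 2032.
The work is shipped: Dec 22, 2032 + 25 days = Jan 16, 2033.
Comparing: the exhibition opens on Apr 7, 2033 vs the work is shipped on Jan 16, 2033. Earlier: the work is shipped.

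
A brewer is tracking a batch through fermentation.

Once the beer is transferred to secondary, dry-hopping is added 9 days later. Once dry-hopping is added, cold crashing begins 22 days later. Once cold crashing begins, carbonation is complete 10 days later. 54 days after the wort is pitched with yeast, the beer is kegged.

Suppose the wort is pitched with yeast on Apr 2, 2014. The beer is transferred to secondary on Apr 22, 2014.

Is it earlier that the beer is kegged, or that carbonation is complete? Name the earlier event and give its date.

The beer is kegged — May 26, 2014

The wort is pitched with yeast: Apr 2, 2014.
The beer is kegged: Apr 2, 2014 + 54 days = May 26, 2014.
The beer is transferred to secondary: Apr 22, 2014.
Dry-hopping is added: Apr 22, 2014 + 9 days = May 1, 2014.
Cold crashing begins: May 1, 2014 + 22 days = May 23, 2014.
Carbonation is complete: May 23, 2014 + 10 days = Jun 2, 2014.
Comparing: the beer is kegged on May 26, 2014 vs carbonation is complete on Jun 2, 2014. Earlier: the beer is kegged.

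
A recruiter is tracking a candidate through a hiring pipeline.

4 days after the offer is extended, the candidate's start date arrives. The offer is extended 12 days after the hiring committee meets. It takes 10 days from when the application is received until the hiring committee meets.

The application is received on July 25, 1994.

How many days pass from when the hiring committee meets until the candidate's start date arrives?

16 days

Causal path: the hiring committee meets → the offer is extended → the candidate's start date arrives.
Total delay along the path: 12 + 4 = 16 days.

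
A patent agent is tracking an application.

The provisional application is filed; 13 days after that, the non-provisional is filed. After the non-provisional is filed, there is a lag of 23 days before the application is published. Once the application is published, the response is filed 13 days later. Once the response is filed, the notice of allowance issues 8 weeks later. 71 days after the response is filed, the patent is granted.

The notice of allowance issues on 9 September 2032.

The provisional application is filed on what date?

The notice of allowance issues: Sep 9, 2032.
The response is filed: Sep 9, 2032 − 8 weeks = Jul 15, 2032.
The application is published: Jul 15, 2032 − 13 days = Jul 2, 2032.
The non-provisional is filed: Jul 2, 2032 − 23 days = Jun 9, 2032.
The provisional application is filed: Jun 9, 2032 − 13 days = May 27, 2032.

27 May 2032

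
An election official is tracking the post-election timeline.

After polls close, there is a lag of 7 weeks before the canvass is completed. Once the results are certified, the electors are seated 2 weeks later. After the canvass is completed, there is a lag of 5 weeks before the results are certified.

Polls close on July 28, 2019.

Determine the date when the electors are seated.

Polls close: Jul 28, 2019.
The canvass is completed: Jul 28, 2019 + 7 weeks = Sep 15, 2019.
The results are certified: Sep 15, 2019 + 5 weeks = Oct 20, 2019.
The electors are seated: Oct 20, 2019 + 2 weeks = Nov 3, 2019.

November 3, 2019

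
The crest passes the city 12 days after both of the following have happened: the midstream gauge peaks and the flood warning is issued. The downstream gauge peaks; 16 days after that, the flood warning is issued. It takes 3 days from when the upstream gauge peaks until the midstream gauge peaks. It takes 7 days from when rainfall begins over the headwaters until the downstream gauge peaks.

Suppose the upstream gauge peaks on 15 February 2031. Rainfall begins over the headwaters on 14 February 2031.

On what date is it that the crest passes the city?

The upstream gauge peaks: Feb 15, 2031.
The midstream gauge peaks: Feb 15, 2031 + 3 days = Feb 18, 2031.
Rainfall begins over the headwaters: Feb 14, 2031.
The downstream gauge peaks: Feb 14, 2031 + 7 days = Feb 21, 2031.
The flood warning is issued: Feb 21, 2031 + 16 days = Mar 9, 2031.
Both prerequisites met — the midstream gauge peaks (Feb 18, 2031), the flood warning is issued (Mar 9, 2031); the later is Mar 9, 2031.
The crest passes the city: Mar 9, 2031 + 12 days = Mar 21, 2031.

21 March 2031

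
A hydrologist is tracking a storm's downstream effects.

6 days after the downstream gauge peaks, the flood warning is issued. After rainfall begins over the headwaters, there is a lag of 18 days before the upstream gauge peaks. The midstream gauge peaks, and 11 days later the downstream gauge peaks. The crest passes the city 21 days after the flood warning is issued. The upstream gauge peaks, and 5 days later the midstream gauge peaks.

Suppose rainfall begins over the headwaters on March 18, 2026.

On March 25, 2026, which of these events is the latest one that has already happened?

Rainfall begins over the headwaters

Rainfall begins over the headwaters: Mar 18, 2026.
The upstream gauge peaks: Mar 18, 2026 + 18 days = Apr 5, 2026.
The midstream gauge peaks: Apr 5, 2026 + 5 days = Apr 10, 2026.
The downstream gauge peaks: Apr 10, 2026 + 11 days = Apr 21, 2026.
The flood warning is issued: Apr 21, 2026 + 6 days = Apr 27, 2026.
The crest passes the city: Apr 27, 2026 + 21 days = May 18, 2026.
Mar 25, 2026 falls between when rainfall begins over the headwaters (Mar 18, 2026) and when the upstream gauge peaks (Apr 5, 2026).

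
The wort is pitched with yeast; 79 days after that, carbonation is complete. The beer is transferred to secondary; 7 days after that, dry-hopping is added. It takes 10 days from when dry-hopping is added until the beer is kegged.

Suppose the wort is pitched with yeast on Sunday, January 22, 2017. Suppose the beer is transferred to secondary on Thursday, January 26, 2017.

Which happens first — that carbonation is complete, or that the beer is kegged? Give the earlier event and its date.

The wort is pitched with yeast: Jan 22, 2017.
Carbonation is complete: Jan 22, 2017 + 79 days = Apr 11, 2017.
The beer is transferred to secondary: Jan 26, 2017.
Dry-hopping is added: Jan 26, 2017 + 7 days = Feb 2, 2017.
The beer is kegged: Feb 2, 2017 + 10 days = Feb 12, 2017.
Comparing: carbonation is complete on Apr 11, 2017 vs the beer is kegged on Feb 12, 2017. Earlier: the beer is kegged.

The beer is kegged — Sunday, February 12, 2017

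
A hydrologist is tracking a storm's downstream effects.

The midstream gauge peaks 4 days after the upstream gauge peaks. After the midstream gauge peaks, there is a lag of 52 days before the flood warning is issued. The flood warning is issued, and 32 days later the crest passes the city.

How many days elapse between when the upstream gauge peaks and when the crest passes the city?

88 days

Causal path: the upstream gauge peaks → the midstream gauge peaks → the flood warning is issued → the crest passes the city.
Total delay along the path: 4 + 52 + 32 = 88 days.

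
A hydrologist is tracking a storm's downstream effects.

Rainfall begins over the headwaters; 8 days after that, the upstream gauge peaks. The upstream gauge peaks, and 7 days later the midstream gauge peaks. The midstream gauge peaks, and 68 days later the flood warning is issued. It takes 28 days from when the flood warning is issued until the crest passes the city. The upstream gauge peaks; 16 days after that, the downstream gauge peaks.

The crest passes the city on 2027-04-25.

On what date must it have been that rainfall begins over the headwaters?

The crest passes the city: Apr 25, 2027.
The flood warning is issued: Apr 25, 2027 − 28 days = Mar 28, 2027.
The midstream gauge peaks: Mar 28, 2027 − 68 days = Jan 19, 2027.
The upstream gauge peaks: Jan 19, 2027 − 7 days = Jan 12, 2027.
Rainfall begins over the headwaters: Jan 12, 2027 − 8 days = Jan 4, 2027.

2027-01-04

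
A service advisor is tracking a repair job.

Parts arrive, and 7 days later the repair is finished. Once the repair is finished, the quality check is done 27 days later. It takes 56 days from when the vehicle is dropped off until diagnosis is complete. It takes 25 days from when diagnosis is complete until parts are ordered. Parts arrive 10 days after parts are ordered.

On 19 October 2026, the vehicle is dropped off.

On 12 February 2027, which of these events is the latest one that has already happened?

The vehicle is dropped off: Oct 19, 2026.
Diagnosis is complete: Oct 19, 2026 + 56 days = Dec 14, 2026.
Parts are ordered: Dec 14, 2026 + 25 days = Jan 8, 2027.
Parts arrive: Jan 8, 2027 + 10 days = Jan 18, 2027.
The repair is finished: Jan 18, 2027 + 7 days = Jan 25, 2027.
The quality check is done: Jan 25, 2027 + 27 days = Feb 21, 2027.
Feb 12, 2027 falls between when the repair is finished (Jan 25, 2027) and when the quality check is done (Feb 21, 2027).

The repair is finished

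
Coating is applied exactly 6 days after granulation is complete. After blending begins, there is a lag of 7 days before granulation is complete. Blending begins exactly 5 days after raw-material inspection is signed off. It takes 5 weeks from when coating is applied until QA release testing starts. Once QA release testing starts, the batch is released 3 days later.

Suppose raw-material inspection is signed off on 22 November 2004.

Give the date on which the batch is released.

17 January 2005

Raw-material inspection is signed off: Nov 22, 2004.
Blending begins: Nov 22, 2004 + 5 days = Nov 27, 2004.
Granulation is complete: Nov 27, 2004 + 7 days = Dec 4, 2004.
Coating is applied: Dec 4, 2004 + 6 days = Dec 10, 2004.
QA release testing starts: Dec 10, 2004 + 5 weeks = Jan 14, 2005.
The batch is released: Jan 14, 2005 + 3 days = Jan 17, 2005.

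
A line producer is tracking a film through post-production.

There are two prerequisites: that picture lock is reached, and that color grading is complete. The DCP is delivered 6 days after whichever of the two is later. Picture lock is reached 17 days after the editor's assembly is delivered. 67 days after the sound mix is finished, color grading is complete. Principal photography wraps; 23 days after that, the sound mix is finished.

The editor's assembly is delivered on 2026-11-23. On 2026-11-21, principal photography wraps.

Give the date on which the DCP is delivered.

2027-02-25

The editor's assembly is delivered: Nov 23, 2026.
Picture lock is reached: Nov 23, 2026 + 17 days = Dec 10, 2026.
Principal photography wraps: Nov 21, 2026.
The sound mix is finished: Nov 21, 2026 + 23 days = Dec 14, 2026.
Color grading is complete: Dec 14, 2026 + 67 days = Feb 19, 2027.
Both prerequisites met — picture lock is reached (Dec 10, 2026), color grading is complete (Feb 19, 2027); the later is Feb 19, 2027.
The DCP is delivered: Feb 19, 2027 + 6 days = Feb 25, 2027.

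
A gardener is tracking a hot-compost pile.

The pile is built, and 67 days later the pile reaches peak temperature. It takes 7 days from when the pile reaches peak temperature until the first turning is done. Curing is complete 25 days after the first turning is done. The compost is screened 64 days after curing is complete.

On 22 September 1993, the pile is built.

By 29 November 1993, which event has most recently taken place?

The pile is built: Sep 22, 1993.
The pile reaches peak temperature: Sep 22, 1993 + 67 days = Nov 28, 1993.
The first turning is done: Nov 28, 1993 + 7 days = Dec 5, 1993.
Curing is complete: Dec 5, 1993 + 25 days = Dec 30, 1993.
The compost is screened: Dec 30, 1993 + 64 days = Mar 4, 1994.
Nov 29, 1993 falls between when the pile reaches peak temperature (Nov 28, 1993) and when the first turning is done (Dec 5, 1993).

The pile reaches peak temperature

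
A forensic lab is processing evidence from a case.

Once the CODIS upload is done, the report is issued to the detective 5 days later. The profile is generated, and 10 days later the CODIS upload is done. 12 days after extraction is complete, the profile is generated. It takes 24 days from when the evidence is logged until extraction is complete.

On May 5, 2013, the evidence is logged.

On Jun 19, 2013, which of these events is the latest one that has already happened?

The profile is generated

The evidence is logged: May 5, 2013.
Extraction is complete: May 5, 2013 + 24 days = May 29, 2013.
The profile is generated: May 29, 2013 + 12 days = Jun 10, 2013.
The CODIS upload is done: Jun 10, 2013 + 10 days = Jun 20, 2013.
The report is issued to the detective: Jun 20, 2013 + 5 days = Jun 25, 2013.
Jun 19, 2013 falls between when the profile is generated (Jun 10, 2013) and when the CODIS upload is done (Jun 20, 2013).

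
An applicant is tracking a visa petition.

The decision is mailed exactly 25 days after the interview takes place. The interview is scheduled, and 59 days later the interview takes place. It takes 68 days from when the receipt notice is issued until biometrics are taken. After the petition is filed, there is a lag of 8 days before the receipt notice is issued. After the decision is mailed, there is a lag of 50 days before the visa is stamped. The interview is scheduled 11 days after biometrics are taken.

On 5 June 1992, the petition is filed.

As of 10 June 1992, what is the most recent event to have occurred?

The petition is filed

The petition is filed: Jun 5, 1992.
The receipt notice is issued: Jun 5, 1992 + 8 days = Jun 13, 1992.
Biometrics are taken: Jun 13, 1992 + 68 days = Aug 20, 1992.
The interview is scheduled: Aug 20, 1992 + 11 days = Aug 31, 1992.
The interview takes place: Aug 31, 1992 + 59 days = Oct 29, 1992.
The decision is mailed: Oct 29, 1992 + 25 days = Nov 23, 1992.
The visa is stamped: Nov 23, 1992 + 50 days = Jan 12, 1993.
Jun 10, 1992 falls between when the petition is filed (Jun 5, 1992) and when the receipt notice is issued (Jun 13, 1992).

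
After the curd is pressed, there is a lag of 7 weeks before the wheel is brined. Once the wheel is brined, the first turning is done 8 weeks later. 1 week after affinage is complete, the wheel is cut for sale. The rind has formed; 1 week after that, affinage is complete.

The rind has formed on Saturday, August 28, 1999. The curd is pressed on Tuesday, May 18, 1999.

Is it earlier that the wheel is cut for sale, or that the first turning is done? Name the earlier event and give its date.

The first turning is done — Tuesday, August 31, 1999

The rind has formed: Aug 28, 1999.
Affinage is complete: Aug 28, 1999 + 1 week = Sep 4, 1999.
The wheel is cut for sale: Sep 4, 1999 + 1 week = Sep 11, 1999.
The curd is pressed: May 18, 1999.
The wheel is brined: May 18, 1999 + 7 weeks = Jul 6, 1999.
The first turning is done: Jul 6, 1999 + 8 weeks = Aug 31, 1999.
Comparing: the wheel is cut for sale on Sep 11, 1999 vs the first turning is done on Aug 31, 1999. Earlier: the first turning is done.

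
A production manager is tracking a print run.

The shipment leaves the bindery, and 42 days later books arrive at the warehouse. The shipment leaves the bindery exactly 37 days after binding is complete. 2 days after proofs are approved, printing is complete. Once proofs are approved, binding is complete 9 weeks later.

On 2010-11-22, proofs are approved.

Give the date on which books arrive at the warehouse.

Proofs are approved: Nov 22, 2010.
Binding is complete: Nov 22, 2010 + 9 weeks = Jan 24, 2011.
The shipment leaves the bindery: Jan 24, 2011 + 37 days = Mar 2, 2011.
Books arrive at the warehouse: Mar 2, 2011 + 42 days = Apr 13, 2011.

2011-04-13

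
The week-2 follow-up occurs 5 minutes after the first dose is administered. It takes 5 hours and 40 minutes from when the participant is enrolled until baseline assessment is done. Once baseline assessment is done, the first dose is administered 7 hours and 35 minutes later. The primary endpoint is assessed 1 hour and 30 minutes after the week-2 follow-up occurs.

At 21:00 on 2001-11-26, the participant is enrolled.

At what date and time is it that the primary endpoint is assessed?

The participant is enrolled: 21:00 Nov 26, 2001.
Baseline assessment is done: 21:00 Nov 26, 2001 + 5h40m = 02:40 Nov 27, 2001.
The first dose is administered: 02:40 Nov 27, 2001 + 7h35m = 10:15 Nov 27, 2001.
The week-2 follow-up occurs: 10:15 Nov 27, 2001 + 5m = 10:20 Nov 27, 2001.
The primary endpoint is assessed: 10:20 Nov 27, 2001 + 1h30m = 11:50 Nov 27, 2001.

11:50 on 2001-11-27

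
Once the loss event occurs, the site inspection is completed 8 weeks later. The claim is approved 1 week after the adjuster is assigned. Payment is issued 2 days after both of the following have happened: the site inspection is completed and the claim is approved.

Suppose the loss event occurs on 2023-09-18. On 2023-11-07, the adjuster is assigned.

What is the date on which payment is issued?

2023-11-16

The loss event occurs: Sep 18, 2023.
The site inspection is completed: Sep 18, 2023 + 8 weeks = Nov 13, 2023.
The adjuster is assigned: Nov 7, 2023.
The claim is approved: Nov 7, 2023 + 1 week = Nov 14, 2023.
Both prerequisites met — the site inspection is completed (Nov 13, 2023), the claim is approved (Nov 14, 2023); the later is Nov 14, 2023.
Payment is issued: Nov 14, 2023 + 2 days = Nov 16, 2023.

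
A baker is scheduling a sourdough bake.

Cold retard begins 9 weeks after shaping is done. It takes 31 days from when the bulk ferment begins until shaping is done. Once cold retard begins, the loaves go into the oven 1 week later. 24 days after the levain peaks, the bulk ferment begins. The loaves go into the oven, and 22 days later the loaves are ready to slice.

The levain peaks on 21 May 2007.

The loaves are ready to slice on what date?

The levain peaks: May 21, 2007.
The bulk ferment begins: May 21, 2007 + 24 days = Jun 14, 2007.
Shaping is done: Jun 14, 2007 + 31 days = Jul 15, 2007.
Cold retard begins: Jul 15, 2007 + 9 weeks = Sep 16, 2007.
The loaves go into the oven: Sep 16, 2007 + 1 week = Sep 23, 2007.
The loaves are ready to slice: Sep 23, 2007 + 22 days = Oct 15, 2007.

15 October 2007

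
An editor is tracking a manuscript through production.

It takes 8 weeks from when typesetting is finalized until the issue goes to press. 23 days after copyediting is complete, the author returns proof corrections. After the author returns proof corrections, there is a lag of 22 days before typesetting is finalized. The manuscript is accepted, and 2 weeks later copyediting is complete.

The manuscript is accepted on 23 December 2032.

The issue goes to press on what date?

17 April 2033

The manuscript is accepted: Dec 23, 2032.
Copyediting is complete: Dec 23, 2032 + 2 weeks = Jan 6, 2033.
The author returns proof corrections: Jan 6, 2033 + 23 days = Jan 29, 2033.
Typesetting is finalized: Jan 29, 2033 + 22 days = Feb 20, 2033.
The issue goes to press: Feb 20, 2033 + 8 weeks = Apr 17, 2033.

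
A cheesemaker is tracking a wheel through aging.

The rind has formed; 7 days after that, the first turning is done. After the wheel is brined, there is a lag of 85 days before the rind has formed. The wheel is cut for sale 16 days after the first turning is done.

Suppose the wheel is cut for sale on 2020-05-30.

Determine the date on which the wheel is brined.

The wheel is cut for sale: May 30, 2020.
The first turning is done: May 30, 2020 − 16 days = May 14, 2020.
The rind has formed: May 14, 2020 − 7 days = May 7, 2020.
The wheel is brined: May 7, 2020 − 85 days = Feb 12, 2020.

2020-02-12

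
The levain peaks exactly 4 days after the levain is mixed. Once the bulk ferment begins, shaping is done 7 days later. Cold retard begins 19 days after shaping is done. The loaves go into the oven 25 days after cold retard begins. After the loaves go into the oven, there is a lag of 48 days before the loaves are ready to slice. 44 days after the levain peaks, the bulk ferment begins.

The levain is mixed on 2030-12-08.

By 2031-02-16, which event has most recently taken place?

The levain is mixed: Dec 8, 2030.
The levain peaks: Dec 8, 2030 + 4 days = Dec 12, 2030.
The bulk ferment begins: Dec 12, 2030 + 44 days = Jan 25, 2031.
Shaping is done: Jan 25, 2031 + 7 days = Feb 1, 2031.
Cold retard begins: Feb 1, 2031 + 19 days = Feb 20, 2031.
The loaves go into the oven: Feb 20, 2031 + 25 days = Mar 17, 2031.
The loaves are ready to slice: Mar 17, 2031 + 48 days = May 4, 2031.
Feb 16, 2031 falls between when shaping is done (Feb 1, 2031) and when cold retard begins (Feb 20, 2031).

Shaping is done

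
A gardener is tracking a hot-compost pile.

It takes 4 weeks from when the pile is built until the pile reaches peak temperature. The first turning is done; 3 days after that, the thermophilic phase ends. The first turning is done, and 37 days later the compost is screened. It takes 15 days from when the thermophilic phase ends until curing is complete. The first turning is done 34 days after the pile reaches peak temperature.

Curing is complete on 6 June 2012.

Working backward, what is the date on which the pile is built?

Curing is complete: Jun 6, 2012.
The thermophilic phase ends: Jun 6, 2012 − 15 days = May 22, 2012.
The first turning is done: May 22, 2012 − 3 days = May 19, 2012.
The pile reaches peak temperature: May 19, 2012 − 34 days = Apr 15, 2012.
The pile is built: Apr 15, 2012 − 4 weeks = Mar 18, 2012.

18 March 2012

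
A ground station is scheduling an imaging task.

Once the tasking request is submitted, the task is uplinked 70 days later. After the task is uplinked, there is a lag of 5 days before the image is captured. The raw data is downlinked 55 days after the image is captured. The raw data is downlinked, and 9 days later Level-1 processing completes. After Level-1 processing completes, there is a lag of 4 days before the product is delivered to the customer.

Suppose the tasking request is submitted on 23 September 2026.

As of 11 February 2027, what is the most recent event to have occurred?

Level-1 processing completes

The tasking request is submitted: Sep 23, 2026.
The task is uplinked: Sep 23, 2026 + 70 days = Dec 2, 2026.
The image is captured: Dec 2, 2026 + 5 days = Dec 7, 2026.
The raw data is downlinked: Dec 7, 2026 + 55 days = Jan 31, 2027.
Level-1 processing completes: Jan 31, 2027 + 9 days = Feb 9, 2027.
The product is delivered to the customer: Feb 9, 2027 + 4 days = Feb 13, 2027.
Feb 11, 2027 falls between when Level-1 processing completes (Feb 9, 2027) and when the product is delivered to the customer (Feb 13, 2027).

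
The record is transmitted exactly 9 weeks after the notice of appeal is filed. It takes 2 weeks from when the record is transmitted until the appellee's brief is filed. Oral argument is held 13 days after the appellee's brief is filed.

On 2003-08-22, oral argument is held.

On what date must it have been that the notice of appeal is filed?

Oral argument is held: Aug 22, 2003.
The appellee's brief is filed: Aug 22, 2003 − 13 days = Aug 9, 2003.
The record is transmitted: Aug 9, 2003 − 2 weeks = Jul 26, 2003.
The notice of appeal is filed: Jul 26, 2003 − 9 weeks = May 24, 2003.

2003-05-24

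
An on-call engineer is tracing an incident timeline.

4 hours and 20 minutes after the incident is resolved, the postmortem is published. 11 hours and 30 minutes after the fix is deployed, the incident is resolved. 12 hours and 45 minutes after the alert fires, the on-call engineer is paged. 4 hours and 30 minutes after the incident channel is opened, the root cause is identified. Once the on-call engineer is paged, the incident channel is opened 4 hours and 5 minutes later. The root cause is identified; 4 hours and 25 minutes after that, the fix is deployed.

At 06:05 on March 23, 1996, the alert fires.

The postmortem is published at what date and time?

23:40 on March 24, 1996

The alert fires: 06:05 Mar 23, 1996.
The on-call engineer is paged: 06:05 Mar 23, 1996 + 12h45m = 18:50 Mar 23, 1996.
The incident channel is opened: 18:50 Mar 23, 1996 + 4h05m = 22:55 Mar 23, 1996.
The root cause is identified: 22:55 Mar 23, 1996 + 4h30m = 03:25 Mar 24, 1996.
The fix is deployed: 03:25 Mar 24, 1996 + 4h25m = 07:50 Mar 24, 1996.
The incident is resolved: 07:50 Mar 24, 1996 + 11h30m = 19:20 Mar 24, 1996.
The postmortem is published: 19:20 Mar 24, 1996 + 4h20m = 23:40 Mar 24, 1996.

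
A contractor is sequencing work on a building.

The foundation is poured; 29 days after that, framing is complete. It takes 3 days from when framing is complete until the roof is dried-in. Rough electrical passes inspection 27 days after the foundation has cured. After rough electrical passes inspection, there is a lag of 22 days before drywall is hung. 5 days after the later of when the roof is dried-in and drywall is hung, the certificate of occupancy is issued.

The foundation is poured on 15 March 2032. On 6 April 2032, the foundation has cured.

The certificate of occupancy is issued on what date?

30 May 2032

The foundation is poured: Mar 15, 2032.
Framing is complete: Mar 15, 2032 + 29 days = Apr 13, 2032.
The roof is dried-in: Apr 13, 2032 + 3 days = Apr 16, 2032.
The foundation has cured: Apr 6, 2032.
Rough electrical passes inspection: Apr 6, 2032 + 27 days = May 3, 2032.
Drywall is hung: May 3, 2032 + 22 days = May 25, 2032.
Both prerequisites met — the roof is dried-in (Apr 16, 2032), drywall is hung (May 25, 2032); the later is May 25, 2032.
The certificate of occupancy is issued: May 25, 2032 + 5 days = May 30, 2032.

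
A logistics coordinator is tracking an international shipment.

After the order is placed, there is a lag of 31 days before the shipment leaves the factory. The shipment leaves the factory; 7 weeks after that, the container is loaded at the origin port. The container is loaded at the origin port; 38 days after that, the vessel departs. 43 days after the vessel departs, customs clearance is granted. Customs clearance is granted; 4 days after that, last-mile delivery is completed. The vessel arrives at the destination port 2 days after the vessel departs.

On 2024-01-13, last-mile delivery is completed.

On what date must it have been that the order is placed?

2023-08-01

Last-mile delivery is completed: Jan 13, 2024.
Customs clearance is granted: Jan 13, 2024 − 4 days = Jan 9, 2024.
The vessel departs: Jan 9, 2024 − 43 days = Nov 27, 2023.
The container is loaded at the origin port: Nov 27, 2023 − 38 days = Oct 20, 2023.
The shipment leaves the factory: Oct 20, 2023 − 7 weeks = Sep 1, 2023.
The order is placed: Sep 1, 2023 − 31 days = Aug 1, 2023.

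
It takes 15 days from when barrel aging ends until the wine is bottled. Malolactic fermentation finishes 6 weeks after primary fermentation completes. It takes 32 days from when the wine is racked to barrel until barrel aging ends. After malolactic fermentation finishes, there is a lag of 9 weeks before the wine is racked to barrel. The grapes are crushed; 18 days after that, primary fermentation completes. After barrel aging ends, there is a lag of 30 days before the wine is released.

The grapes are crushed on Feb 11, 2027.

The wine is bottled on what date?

Jul 31, 2027

The grapes are crushed: Feb 11, 2027.
Primary fermentation completes: Feb 11, 2027 + 18 days = Mar 1, 2027.
Malolactic fermentation finishes: Mar 1, 2027 + 6 weeks = Apr 12, 2027.
The wine is racked to barrel: Apr 12, 2027 + 9 weeks = Jun 14, 2027.
Barrel aging ends: Jun 14, 2027 + 32 days = Jul 16, 2027.
The wine is bottled: Jul 16, 2027 + 15 days = Jul 31, 2027.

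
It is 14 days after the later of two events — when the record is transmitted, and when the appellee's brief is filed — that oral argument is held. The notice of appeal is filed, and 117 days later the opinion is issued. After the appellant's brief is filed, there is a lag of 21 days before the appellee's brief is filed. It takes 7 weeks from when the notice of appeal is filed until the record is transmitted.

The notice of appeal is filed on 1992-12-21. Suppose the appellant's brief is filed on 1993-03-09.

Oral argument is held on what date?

The notice of appeal is filed: Dec 21, 1992.
The record is transmitted: Dec 21, 1992 + 7 weeks = Feb 8, 1993.
The appellant's brief is filed: Mar 9, 1993.
The appellee's brief is filed: Mar 9, 1993 + 21 days = Mar 30, 1993.
Both prerequisites met — the record is transmitted (Feb 8, 1993), the appellee's brief is filed (Mar 30, 1993); the later is Mar 30, 1993.
Oral argument is held: Mar 30, 1993 + 14 days = Apr 13, 1993.

1993-04-13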